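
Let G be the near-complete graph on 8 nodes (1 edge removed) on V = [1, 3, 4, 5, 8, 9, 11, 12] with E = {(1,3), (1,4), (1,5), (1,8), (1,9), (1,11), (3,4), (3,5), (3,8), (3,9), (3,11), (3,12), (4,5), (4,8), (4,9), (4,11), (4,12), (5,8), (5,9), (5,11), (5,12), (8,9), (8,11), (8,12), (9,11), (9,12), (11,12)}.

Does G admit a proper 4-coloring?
The clique on vertices [1, 3, 4, 5, 8, 9, 11] has size 7 > 4, so it alone needs 7 colors.

No, G is not 4-colorable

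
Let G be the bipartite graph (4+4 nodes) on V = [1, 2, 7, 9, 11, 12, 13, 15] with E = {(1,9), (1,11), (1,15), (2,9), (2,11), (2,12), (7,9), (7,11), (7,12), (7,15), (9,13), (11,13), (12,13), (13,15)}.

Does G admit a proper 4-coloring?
A valid 4-coloring: color 1: [1, 2, 7, 13]; color 2: [9, 11, 12, 15].
(χ(G) = 2 ≤ 4.)

Yes, G is 4-colorable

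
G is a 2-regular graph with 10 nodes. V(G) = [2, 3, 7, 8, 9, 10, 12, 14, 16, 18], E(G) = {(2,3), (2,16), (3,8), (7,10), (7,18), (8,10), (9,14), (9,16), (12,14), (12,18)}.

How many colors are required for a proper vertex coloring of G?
Clique number ω(G) = 2 (lower bound: χ ≥ ω).
The graph is bipartite (no odd cycle), so 2 colors suffice: χ(G) = 2.
A valid 2-coloring: color 1: [3, 10, 14, 16, 18]; color 2: [2, 7, 8, 9, 12].

χ(G) = 2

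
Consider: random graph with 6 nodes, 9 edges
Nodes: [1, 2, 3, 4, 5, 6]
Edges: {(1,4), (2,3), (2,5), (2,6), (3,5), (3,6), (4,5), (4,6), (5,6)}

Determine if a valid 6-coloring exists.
A valid 6-coloring: color 1: [1, 5]; color 2: [6]; color 3: [3, 4]; color 4: [2].
(χ(G) = 4 ≤ 6.)

Yes, G is 6-colorable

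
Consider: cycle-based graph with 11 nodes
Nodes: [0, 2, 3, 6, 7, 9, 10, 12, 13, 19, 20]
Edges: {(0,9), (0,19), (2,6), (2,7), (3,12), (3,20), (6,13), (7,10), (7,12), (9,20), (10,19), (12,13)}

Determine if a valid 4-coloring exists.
A valid 4-coloring: color 1: [3, 6, 7, 9, 19]; color 2: [0, 2, 10, 12, 20]; color 3: [13].
(χ(G) = 3 ≤ 4.)

Yes, G is 4-colorable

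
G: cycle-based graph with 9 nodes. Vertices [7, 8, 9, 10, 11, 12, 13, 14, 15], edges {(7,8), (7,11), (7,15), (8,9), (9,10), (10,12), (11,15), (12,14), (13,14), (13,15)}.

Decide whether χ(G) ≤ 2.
No, G is not 2-colorable

The clique on vertices [7, 11, 15] has size 3 > 2, so it alone needs 3 colors.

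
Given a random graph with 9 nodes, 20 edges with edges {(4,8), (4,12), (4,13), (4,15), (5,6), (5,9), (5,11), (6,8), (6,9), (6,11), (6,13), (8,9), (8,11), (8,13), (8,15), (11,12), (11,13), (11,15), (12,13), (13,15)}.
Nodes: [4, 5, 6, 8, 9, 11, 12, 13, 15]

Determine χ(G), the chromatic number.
Clique number ω(G) = 4 (lower bound: χ ≥ ω).
The clique on [6, 8, 11, 13] has size 4, forcing χ ≥ 4, and the coloring below uses 4 colors, so χ(G) = 4.
A valid 4-coloring: color 1: [9, 13]; color 2: [4, 11]; color 3: [5, 8, 12]; color 4: [6, 15].

χ(G) = 4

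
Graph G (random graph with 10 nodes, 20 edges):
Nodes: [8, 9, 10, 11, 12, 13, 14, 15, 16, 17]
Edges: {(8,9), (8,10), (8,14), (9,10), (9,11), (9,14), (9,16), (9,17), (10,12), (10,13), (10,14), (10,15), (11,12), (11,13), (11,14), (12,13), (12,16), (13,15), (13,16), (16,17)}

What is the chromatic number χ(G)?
χ(G) = 4

Clique number ω(G) = 4 (lower bound: χ ≥ ω).
The clique on [8, 9, 10, 14] has size 4, forcing χ ≥ 4, and the coloring below uses 4 colors, so χ(G) = 4.
A valid 4-coloring: color 1: [9, 13]; color 2: [10, 11, 16]; color 3: [12, 14, 15, 17]; color 4: [8].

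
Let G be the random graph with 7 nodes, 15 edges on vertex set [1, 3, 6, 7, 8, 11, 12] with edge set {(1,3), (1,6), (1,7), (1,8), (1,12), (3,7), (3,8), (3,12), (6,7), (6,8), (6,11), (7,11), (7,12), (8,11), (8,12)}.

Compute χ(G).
Clique number ω(G) = 4 (lower bound: χ ≥ ω).
The clique on [1, 3, 8, 12] has size 4, forcing χ ≥ 4, and the coloring below uses 4 colors, so χ(G) = 4.
A valid 4-coloring: color 1: [1, 11]; color 2: [7, 8]; color 3: [6, 12]; color 4: [3].

χ(G) = 4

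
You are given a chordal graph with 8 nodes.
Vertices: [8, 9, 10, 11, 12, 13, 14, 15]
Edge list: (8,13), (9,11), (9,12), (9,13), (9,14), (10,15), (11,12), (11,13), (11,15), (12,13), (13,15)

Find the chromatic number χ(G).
Clique number ω(G) = 4 (lower bound: χ ≥ ω).
The clique on [9, 11, 12, 13] has size 4, forcing χ ≥ 4, and the coloring below uses 4 colors, so χ(G) = 4.
A valid 4-coloring: color 1: [10, 13, 14]; color 2: [8, 11]; color 3: [9, 15]; color 4: [12].

χ(G) = 4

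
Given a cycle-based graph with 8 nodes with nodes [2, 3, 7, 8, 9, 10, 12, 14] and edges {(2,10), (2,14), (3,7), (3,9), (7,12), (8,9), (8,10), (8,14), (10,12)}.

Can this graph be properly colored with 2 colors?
Yes, G is 2-colorable

A valid 2-coloring: color 1: [7, 9, 10, 14]; color 2: [2, 3, 8, 12].
(χ(G) = 2 ≤ 2.)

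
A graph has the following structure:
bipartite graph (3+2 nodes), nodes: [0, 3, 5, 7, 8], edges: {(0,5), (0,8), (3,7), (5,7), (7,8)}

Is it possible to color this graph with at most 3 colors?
A valid 3-coloring: color 1: [0, 7]; color 2: [3, 5, 8].
(χ(G) = 2 ≤ 3.)

Yes, G is 3-colorable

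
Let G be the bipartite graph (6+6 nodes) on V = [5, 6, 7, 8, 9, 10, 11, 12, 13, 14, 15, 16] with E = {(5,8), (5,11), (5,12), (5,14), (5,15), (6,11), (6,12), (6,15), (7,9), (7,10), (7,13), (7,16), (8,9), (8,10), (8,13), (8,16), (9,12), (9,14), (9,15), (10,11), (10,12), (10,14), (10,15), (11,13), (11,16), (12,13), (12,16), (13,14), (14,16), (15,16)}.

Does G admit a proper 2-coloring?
A valid 2-coloring: color 1: [7, 8, 11, 12, 14, 15]; color 2: [5, 6, 9, 10, 13, 16].
(χ(G) = 2 ≤ 2.)

Yes, G is 2-colorable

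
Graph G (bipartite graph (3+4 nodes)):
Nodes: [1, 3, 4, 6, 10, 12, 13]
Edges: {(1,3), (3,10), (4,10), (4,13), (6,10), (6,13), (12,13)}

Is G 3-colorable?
A valid 3-coloring: color 1: [1, 10, 13]; color 2: [3, 4, 6, 12].
(χ(G) = 2 ≤ 3.)

Yes, G is 3-colorable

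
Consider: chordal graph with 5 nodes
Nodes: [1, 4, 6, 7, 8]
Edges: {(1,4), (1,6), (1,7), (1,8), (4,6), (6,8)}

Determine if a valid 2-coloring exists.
The clique on vertices [1, 6, 8] has size 3 > 2, so it alone needs 3 colors.

No, G is not 2-colorable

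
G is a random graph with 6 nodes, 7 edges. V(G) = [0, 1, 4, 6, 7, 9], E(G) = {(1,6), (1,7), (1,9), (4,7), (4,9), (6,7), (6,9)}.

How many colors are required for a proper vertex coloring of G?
Clique number ω(G) = 3 (lower bound: χ ≥ ω).
The clique on [1, 6, 9] has size 3, forcing χ ≥ 3, and the coloring below uses 3 colors, so χ(G) = 3.
A valid 3-coloring: color 1: [0, 7, 9]; color 2: [1, 4]; color 3: [6].

χ(G) = 3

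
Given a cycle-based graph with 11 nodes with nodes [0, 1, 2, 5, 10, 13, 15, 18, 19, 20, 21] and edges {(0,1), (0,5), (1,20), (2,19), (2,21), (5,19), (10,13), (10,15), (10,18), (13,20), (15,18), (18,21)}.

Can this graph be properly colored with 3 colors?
A valid 3-coloring: color 1: [0, 10, 19, 20, 21]; color 2: [1, 2, 5, 13, 18]; color 3: [15].
(χ(G) = 3 ≤ 3.)

Yes, G is 3-colorable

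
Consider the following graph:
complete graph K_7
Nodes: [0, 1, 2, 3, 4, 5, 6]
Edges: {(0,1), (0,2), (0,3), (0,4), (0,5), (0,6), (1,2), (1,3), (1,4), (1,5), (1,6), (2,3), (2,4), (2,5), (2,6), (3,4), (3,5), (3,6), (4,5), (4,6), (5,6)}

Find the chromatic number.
Clique number ω(G) = 7 (lower bound: χ ≥ ω).
The clique on [0, 1, 2, 3, 4, 5, 6] has size 7, forcing χ ≥ 7, and the coloring below uses 7 colors, so χ(G) = 7.
A valid 7-coloring: color 1: [4]; color 2: [3]; color 3: [2]; color 4: [1]; color 5: [6]; color 6: [5]; color 7: [0].

χ(G) = 7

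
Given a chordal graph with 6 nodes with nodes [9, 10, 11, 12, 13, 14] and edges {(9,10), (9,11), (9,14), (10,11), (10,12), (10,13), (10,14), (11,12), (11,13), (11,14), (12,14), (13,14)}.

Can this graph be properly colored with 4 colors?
Yes, G is 4-colorable

A valid 4-coloring: color 1: [10]; color 2: [11]; color 3: [14]; color 4: [9, 12, 13].
(χ(G) = 4 ≤ 4.)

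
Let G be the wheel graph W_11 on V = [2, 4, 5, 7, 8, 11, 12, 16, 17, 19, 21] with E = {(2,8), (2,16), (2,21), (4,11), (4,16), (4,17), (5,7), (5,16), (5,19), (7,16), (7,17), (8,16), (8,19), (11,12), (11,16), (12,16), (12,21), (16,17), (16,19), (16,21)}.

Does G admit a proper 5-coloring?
Yes, G is 5-colorable

A valid 5-coloring: color 1: [16]; color 2: [2, 4, 7, 12, 19]; color 3: [5, 8, 11, 17, 21].
(χ(G) = 3 ≤ 5.)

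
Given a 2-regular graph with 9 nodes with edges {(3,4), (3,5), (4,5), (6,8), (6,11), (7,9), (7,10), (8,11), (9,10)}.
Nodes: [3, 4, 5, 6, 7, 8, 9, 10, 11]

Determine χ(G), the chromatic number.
χ(G) = 3

Clique number ω(G) = 3 (lower bound: χ ≥ ω).
The clique on [3, 4, 5] has size 3, forcing χ ≥ 3, and the coloring below uses 3 colors, so χ(G) = 3.
A valid 3-coloring: color 1: [4, 9, 11]; color 2: [5, 8, 10]; color 3: [3, 6, 7].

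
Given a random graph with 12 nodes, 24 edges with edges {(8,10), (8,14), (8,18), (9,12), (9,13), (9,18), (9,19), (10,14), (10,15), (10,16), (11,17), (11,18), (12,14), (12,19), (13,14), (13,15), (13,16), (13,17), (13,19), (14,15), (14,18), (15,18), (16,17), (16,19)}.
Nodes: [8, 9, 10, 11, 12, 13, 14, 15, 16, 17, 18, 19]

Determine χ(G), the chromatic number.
χ(G) = 3

Clique number ω(G) = 3 (lower bound: χ ≥ ω).
The clique on [8, 10, 14] has size 3, forcing χ ≥ 3, and the coloring below uses 3 colors, so χ(G) = 3.
A valid 3-coloring: color 1: [10, 12, 13, 18]; color 2: [14, 17, 19]; color 3: [8, 9, 11, 15, 16].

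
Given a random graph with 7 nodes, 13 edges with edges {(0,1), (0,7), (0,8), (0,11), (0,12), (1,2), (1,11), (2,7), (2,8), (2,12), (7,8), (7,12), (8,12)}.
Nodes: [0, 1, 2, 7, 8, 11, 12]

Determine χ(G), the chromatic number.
χ(G) = 4

Clique number ω(G) = 4 (lower bound: χ ≥ ω).
The clique on [0, 7, 8, 12] has size 4, forcing χ ≥ 4, and the coloring below uses 4 colors, so χ(G) = 4.
A valid 4-coloring: color 1: [0, 2]; color 2: [1, 8]; color 3: [7, 11]; color 4: [12].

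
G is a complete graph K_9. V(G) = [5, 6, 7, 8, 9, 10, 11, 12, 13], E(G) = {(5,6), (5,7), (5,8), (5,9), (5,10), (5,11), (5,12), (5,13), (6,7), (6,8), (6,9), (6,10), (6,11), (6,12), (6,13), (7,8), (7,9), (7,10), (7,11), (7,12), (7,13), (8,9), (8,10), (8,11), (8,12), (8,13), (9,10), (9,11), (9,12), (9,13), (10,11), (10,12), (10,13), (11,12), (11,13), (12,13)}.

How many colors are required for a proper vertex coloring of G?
Clique number ω(G) = 9 (lower bound: χ ≥ ω).
The clique on [5, 6, 7, 8, 9, 10, 11, 12, 13] has size 9, forcing χ ≥ 9, and the coloring below uses 9 colors, so χ(G) = 9.
A valid 9-coloring: color 1: [5]; color 2: [11]; color 3: [6]; color 4: [8]; color 5: [9]; color 6: [12]; color 7: [7]; color 8: [13]; color 9: [10].

χ(G) = 9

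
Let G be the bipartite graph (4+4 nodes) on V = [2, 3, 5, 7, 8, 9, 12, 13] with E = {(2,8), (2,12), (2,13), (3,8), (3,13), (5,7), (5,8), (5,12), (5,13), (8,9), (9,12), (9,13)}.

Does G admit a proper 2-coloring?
A valid 2-coloring: color 1: [2, 3, 5, 9]; color 2: [7, 8, 12, 13].
(χ(G) = 2 ≤ 2.)

Yes, G is 2-colorable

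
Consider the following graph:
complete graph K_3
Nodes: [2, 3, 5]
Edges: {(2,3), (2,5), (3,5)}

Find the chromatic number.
χ(G) = 3

Clique number ω(G) = 3 (lower bound: χ ≥ ω).
The clique on [2, 3, 5] has size 3, forcing χ ≥ 3, and the coloring below uses 3 colors, so χ(G) = 3.
A valid 3-coloring: color 1: [3]; color 2: [5]; color 3: [2].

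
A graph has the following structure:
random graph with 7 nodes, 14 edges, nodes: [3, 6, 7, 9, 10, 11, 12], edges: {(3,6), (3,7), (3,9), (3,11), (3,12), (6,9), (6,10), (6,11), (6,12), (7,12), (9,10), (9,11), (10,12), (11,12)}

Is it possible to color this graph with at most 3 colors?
No, G is not 3-colorable

The clique on vertices [3, 6, 9, 11] has size 4 > 3, so it alone needs 4 colors.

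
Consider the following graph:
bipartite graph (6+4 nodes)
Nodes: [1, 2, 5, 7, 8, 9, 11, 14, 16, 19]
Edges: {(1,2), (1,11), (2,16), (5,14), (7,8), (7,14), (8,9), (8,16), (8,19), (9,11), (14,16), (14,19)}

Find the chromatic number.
χ(G) = 2

Clique number ω(G) = 2 (lower bound: χ ≥ ω).
The graph is bipartite (no odd cycle), so 2 colors suffice: χ(G) = 2.
A valid 2-coloring: color 1: [2, 8, 11, 14]; color 2: [1, 5, 7, 9, 16, 19].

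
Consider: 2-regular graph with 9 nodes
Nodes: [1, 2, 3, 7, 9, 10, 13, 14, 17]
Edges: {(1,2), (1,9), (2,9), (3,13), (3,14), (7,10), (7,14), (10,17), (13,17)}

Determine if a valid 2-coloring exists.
No, G is not 2-colorable

The clique on vertices [1, 2, 9] has size 3 > 2, so it alone needs 3 colors.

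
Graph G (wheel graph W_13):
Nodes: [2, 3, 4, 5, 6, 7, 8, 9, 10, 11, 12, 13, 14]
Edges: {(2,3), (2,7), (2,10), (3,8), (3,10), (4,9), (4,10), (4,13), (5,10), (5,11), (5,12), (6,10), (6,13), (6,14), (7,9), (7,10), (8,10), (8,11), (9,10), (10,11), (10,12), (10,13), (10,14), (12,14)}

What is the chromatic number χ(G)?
χ(G) = 3

Clique number ω(G) = 3 (lower bound: χ ≥ ω).
The clique on [2, 3, 10] has size 3, forcing χ ≥ 3, and the coloring below uses 3 colors, so χ(G) = 3.
A valid 3-coloring: color 1: [10]; color 2: [3, 4, 6, 7, 11, 12]; color 3: [2, 5, 8, 9, 13, 14].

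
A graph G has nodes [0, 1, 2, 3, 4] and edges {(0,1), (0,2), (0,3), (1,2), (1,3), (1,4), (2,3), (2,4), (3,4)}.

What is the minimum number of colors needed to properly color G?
χ(G) = 4

Clique number ω(G) = 4 (lower bound: χ ≥ ω).
The clique on [0, 1, 2, 3] has size 4, forcing χ ≥ 4, and the coloring below uses 4 colors, so χ(G) = 4.
A valid 4-coloring: color 1: [1]; color 2: [2]; color 3: [3]; color 4: [0, 4].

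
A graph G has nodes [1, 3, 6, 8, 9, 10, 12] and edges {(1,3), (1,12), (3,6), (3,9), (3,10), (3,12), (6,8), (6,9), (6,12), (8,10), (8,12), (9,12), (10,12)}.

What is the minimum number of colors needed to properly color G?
χ(G) = 4

Clique number ω(G) = 4 (lower bound: χ ≥ ω).
The clique on [3, 6, 9, 12] has size 4, forcing χ ≥ 4, and the coloring below uses 4 colors, so χ(G) = 4.
A valid 4-coloring: color 1: [12]; color 2: [3, 8]; color 3: [1, 6, 10]; color 4: [9].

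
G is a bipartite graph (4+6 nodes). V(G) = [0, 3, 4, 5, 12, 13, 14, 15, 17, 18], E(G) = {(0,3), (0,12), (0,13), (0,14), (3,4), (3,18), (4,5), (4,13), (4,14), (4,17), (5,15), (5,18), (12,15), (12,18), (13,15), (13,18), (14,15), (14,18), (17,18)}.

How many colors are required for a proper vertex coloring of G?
Clique number ω(G) = 2 (lower bound: χ ≥ ω).
The graph is bipartite (no odd cycle), so 2 colors suffice: χ(G) = 2.
A valid 2-coloring: color 1: [0, 4, 15, 18]; color 2: [3, 5, 12, 13, 14, 17].

χ(G) = 2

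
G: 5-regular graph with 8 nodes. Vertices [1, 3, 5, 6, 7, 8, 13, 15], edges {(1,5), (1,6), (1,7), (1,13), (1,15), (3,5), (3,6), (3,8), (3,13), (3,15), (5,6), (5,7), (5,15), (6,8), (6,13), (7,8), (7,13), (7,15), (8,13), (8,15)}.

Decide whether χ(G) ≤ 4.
A valid 4-coloring: color 1: [1, 8]; color 2: [3, 7]; color 3: [6, 15]; color 4: [5, 13].
(χ(G) = 4 ≤ 4.)

Yes, G is 4-colorable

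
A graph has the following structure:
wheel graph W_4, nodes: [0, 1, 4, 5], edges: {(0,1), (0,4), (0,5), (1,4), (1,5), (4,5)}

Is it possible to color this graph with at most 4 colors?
Yes, G is 4-colorable

A valid 4-coloring: color 1: [4]; color 2: [0]; color 3: [1]; color 4: [5].
(χ(G) = 4 ≤ 4.)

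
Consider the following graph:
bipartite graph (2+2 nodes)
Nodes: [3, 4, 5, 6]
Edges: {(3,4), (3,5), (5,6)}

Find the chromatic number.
χ(G) = 2

Clique number ω(G) = 2 (lower bound: χ ≥ ω).
The graph is bipartite (no odd cycle), so 2 colors suffice: χ(G) = 2.
A valid 2-coloring: color 1: [3, 6]; color 2: [4, 5].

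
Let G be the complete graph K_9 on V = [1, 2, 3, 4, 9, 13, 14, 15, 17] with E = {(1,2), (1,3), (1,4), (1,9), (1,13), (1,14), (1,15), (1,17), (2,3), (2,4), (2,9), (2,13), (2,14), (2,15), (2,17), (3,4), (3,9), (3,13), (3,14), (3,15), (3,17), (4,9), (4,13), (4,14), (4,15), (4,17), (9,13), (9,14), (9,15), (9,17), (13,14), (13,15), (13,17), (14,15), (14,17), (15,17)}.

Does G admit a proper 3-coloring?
No, G is not 3-colorable

The clique on vertices [1, 2, 3, 4, 9, 13, 14, 15, 17] has size 9 > 3, so it alone needs 9 colors.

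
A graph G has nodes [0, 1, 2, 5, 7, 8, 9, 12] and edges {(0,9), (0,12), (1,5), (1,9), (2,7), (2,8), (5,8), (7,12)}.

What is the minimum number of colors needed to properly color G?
Clique number ω(G) = 2 (lower bound: χ ≥ ω).
The graph is bipartite (no odd cycle), so 2 colors suffice: χ(G) = 2.
A valid 2-coloring: color 1: [2, 5, 9, 12]; color 2: [0, 1, 7, 8].

χ(G) = 2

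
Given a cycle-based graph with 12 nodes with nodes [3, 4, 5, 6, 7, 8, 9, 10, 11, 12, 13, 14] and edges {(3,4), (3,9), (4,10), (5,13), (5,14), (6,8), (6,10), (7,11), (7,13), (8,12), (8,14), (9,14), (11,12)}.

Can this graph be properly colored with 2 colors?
No, G is not 2-colorable

Odd cycle [5, 13, 7, 11, 12, 8, 14] needs 3 colors (χ ≥ 3).
Hence χ(G) ≥ 3 > 2, so no proper 2-coloring exists.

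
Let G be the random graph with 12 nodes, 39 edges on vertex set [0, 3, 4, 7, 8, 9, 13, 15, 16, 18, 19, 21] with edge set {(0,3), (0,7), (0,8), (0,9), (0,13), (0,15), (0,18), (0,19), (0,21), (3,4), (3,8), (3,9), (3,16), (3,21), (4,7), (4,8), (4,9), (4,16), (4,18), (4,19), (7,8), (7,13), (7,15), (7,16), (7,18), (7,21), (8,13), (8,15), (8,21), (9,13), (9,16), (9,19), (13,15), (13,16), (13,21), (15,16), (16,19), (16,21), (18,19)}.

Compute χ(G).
Clique number ω(G) = 5 (lower bound: χ ≥ ω).
The clique on [0, 7, 8, 13, 21] has size 5, forcing χ ≥ 5, and the coloring below uses 5 colors, so χ(G) = 5.
A valid 5-coloring: color 1: [0, 16]; color 2: [3, 7, 19]; color 3: [8, 9, 18]; color 4: [4, 13]; color 5: [15, 21].

χ(G) = 5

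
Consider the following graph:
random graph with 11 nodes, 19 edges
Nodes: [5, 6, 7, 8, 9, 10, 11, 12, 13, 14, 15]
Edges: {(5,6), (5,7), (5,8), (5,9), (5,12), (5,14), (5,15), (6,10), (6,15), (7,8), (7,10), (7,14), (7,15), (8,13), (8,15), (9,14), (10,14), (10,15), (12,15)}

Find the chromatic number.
χ(G) = 4

Clique number ω(G) = 4 (lower bound: χ ≥ ω).
The clique on [5, 7, 8, 15] has size 4, forcing χ ≥ 4, and the coloring below uses 4 colors, so χ(G) = 4.
A valid 4-coloring: color 1: [5, 10, 11, 13]; color 2: [14, 15]; color 3: [6, 7, 9, 12]; color 4: [8].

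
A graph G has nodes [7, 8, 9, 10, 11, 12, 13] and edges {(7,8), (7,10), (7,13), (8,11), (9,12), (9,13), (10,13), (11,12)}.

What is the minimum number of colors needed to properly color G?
χ(G) = 3

Clique number ω(G) = 3 (lower bound: χ ≥ ω).
The clique on [7, 10, 13] has size 3, forcing χ ≥ 3, and the coloring below uses 3 colors, so χ(G) = 3.
A valid 3-coloring: color 1: [7, 9, 11]; color 2: [8, 12, 13]; color 3: [10].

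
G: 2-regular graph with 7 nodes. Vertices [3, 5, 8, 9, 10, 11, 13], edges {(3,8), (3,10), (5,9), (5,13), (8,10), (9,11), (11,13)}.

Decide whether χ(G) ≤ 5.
Yes, G is 5-colorable

A valid 5-coloring: color 1: [3, 5, 11]; color 2: [9, 10, 13]; color 3: [8].
(χ(G) = 3 ≤ 5.)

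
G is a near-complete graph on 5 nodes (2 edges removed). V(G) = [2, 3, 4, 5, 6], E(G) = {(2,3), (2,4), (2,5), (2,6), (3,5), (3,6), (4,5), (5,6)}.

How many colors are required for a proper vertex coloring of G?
Clique number ω(G) = 4 (lower bound: χ ≥ ω).
The clique on [2, 3, 5, 6] has size 4, forcing χ ≥ 4, and the coloring below uses 4 colors, so χ(G) = 4.
A valid 4-coloring: color 1: [5]; color 2: [2]; color 3: [3, 4]; color 4: [6].

χ(G) = 4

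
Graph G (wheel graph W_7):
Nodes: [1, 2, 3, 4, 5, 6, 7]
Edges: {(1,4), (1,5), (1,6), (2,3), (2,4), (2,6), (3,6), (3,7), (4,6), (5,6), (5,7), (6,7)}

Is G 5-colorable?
Yes, G is 5-colorable

A valid 5-coloring: color 1: [6]; color 2: [1, 2, 7]; color 3: [3, 4, 5].
(χ(G) = 3 ≤ 5.)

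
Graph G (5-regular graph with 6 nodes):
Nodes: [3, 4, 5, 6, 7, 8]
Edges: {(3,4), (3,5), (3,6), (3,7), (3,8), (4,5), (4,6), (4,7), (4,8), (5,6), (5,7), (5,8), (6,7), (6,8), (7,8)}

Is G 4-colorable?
No, G is not 4-colorable

The clique on vertices [3, 4, 5, 6, 7, 8] has size 6 > 4, so it alone needs 6 colors.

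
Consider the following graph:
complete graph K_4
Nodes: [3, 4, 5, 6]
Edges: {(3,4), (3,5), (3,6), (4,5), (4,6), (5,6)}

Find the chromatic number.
Clique number ω(G) = 4 (lower bound: χ ≥ ω).
The clique on [3, 4, 5, 6] has size 4, forcing χ ≥ 4, and the coloring below uses 4 colors, so χ(G) = 4.
A valid 4-coloring: color 1: [5]; color 2: [4]; color 3: [3]; color 4: [6].

χ(G) = 4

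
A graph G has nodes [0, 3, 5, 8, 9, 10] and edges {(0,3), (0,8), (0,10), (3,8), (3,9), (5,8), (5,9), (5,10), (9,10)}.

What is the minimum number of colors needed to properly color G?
Clique number ω(G) = 3 (lower bound: χ ≥ ω).
The clique on [0, 3, 8] has size 3, forcing χ ≥ 3, and the coloring below uses 3 colors, so χ(G) = 3.
A valid 3-coloring: color 1: [8, 9]; color 2: [3, 10]; color 3: [0, 5].

χ(G) = 3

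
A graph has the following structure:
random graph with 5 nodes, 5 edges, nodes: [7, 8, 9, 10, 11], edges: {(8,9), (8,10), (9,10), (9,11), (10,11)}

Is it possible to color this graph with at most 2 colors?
No, G is not 2-colorable

The clique on vertices [8, 9, 10] has size 3 > 2, so it alone needs 3 colors.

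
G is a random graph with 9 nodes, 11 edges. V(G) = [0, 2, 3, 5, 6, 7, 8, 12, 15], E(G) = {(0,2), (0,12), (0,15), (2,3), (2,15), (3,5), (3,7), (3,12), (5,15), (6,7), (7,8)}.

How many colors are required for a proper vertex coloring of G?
Clique number ω(G) = 3 (lower bound: χ ≥ ω).
The clique on [0, 2, 15] has size 3, forcing χ ≥ 3, and the coloring below uses 3 colors, so χ(G) = 3.
A valid 3-coloring: color 1: [3, 6, 8, 15]; color 2: [2, 5, 7, 12]; color 3: [0].

χ(G) = 3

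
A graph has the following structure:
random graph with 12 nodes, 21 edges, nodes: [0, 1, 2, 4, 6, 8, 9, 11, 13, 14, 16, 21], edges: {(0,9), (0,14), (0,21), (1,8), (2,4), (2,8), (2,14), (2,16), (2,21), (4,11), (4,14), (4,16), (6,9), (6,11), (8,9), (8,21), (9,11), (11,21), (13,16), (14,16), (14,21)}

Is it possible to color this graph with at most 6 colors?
Yes, G is 6-colorable

A valid 6-coloring: color 1: [0, 1, 2, 6, 13]; color 2: [8, 11, 14]; color 3: [4, 9, 21]; color 4: [16].
(χ(G) = 4 ≤ 6.)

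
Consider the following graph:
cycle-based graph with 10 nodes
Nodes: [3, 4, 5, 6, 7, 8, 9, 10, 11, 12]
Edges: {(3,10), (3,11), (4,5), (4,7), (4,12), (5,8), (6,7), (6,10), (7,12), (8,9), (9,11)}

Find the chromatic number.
Clique number ω(G) = 3 (lower bound: χ ≥ ω).
The clique on [4, 7, 12] has size 3, forcing χ ≥ 3, and the coloring below uses 3 colors, so χ(G) = 3.
A valid 3-coloring: color 1: [4, 8, 10, 11]; color 2: [3, 5, 7, 9]; color 3: [6, 12].

χ(G) = 3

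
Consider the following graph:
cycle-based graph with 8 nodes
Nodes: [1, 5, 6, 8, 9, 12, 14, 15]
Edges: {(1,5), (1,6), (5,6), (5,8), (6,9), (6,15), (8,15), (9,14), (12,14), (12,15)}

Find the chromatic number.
χ(G) = 3

Clique number ω(G) = 3 (lower bound: χ ≥ ω).
The clique on [1, 5, 6] has size 3, forcing χ ≥ 3, and the coloring below uses 3 colors, so χ(G) = 3.
A valid 3-coloring: color 1: [6, 8, 14]; color 2: [5, 9, 15]; color 3: [1, 12].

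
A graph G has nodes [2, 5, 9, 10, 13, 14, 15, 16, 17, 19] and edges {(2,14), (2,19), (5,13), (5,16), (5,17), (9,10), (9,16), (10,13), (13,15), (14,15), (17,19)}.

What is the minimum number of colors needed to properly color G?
Clique number ω(G) = 2 (lower bound: χ ≥ ω).
Odd cycle [9, 10, 13, 5, 16] needs 3 colors (χ ≥ 3).
The coloring below uses 3 colors, so χ(G) = 3.
A valid 3-coloring: color 1: [5, 10, 14, 19]; color 2: [2, 9, 13, 17]; color 3: [15, 16].

χ(G) = 3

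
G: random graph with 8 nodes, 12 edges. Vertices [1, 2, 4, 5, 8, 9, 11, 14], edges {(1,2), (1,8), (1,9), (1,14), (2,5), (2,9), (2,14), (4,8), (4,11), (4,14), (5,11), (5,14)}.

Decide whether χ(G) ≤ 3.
Yes, G is 3-colorable

A valid 3-coloring: color 1: [1, 4, 5]; color 2: [2, 8, 11]; color 3: [9, 14].
(χ(G) = 3 ≤ 3.)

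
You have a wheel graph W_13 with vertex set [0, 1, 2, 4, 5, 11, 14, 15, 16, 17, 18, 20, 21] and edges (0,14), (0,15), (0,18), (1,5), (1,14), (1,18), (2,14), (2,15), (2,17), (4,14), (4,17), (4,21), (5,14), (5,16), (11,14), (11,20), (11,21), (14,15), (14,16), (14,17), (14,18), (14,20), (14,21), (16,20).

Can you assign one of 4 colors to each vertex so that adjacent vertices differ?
A valid 4-coloring: color 1: [14]; color 2: [5, 15, 17, 18, 20, 21]; color 3: [0, 1, 2, 4, 11, 16].
(χ(G) = 3 ≤ 4.)

Yes, G is 4-colorable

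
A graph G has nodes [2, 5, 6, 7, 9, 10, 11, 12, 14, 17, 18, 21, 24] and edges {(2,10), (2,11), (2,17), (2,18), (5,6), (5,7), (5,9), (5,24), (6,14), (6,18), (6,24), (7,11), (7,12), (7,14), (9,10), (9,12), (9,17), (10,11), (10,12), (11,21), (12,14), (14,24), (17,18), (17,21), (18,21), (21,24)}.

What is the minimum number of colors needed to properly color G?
χ(G) = 3

Clique number ω(G) = 3 (lower bound: χ ≥ ω).
The clique on [2, 17, 18] has size 3, forcing χ ≥ 3, and the coloring below uses 3 colors, so χ(G) = 3.
A valid 3-coloring: color 1: [5, 10, 14, 17]; color 2: [2, 6, 7, 9, 21]; color 3: [11, 12, 18, 24].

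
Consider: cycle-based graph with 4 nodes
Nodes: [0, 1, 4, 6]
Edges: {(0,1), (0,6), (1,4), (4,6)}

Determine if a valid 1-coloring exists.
No, G is not 1-colorable

Edge (0,1) forces its endpoints to differ, so 1 color is not enough.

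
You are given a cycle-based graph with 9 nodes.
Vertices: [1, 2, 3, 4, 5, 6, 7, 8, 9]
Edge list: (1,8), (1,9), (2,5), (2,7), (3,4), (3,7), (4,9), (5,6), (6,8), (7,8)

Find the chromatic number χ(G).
χ(G) = 3

Clique number ω(G) = 2 (lower bound: χ ≥ ω).
Odd cycle [6, 8, 7, 2, 5] needs 3 colors (χ ≥ 3).
The coloring below uses 3 colors, so χ(G) = 3.
A valid 3-coloring: color 1: [2, 3, 8, 9]; color 2: [1, 4, 5, 7]; color 3: [6].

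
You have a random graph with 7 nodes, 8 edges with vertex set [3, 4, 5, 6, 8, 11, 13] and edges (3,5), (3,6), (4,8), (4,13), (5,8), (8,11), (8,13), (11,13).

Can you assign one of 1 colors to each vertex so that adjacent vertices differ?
The clique on vertices [8, 11, 13] has size 3 > 1, so it alone needs 3 colors.

No, G is not 1-colorable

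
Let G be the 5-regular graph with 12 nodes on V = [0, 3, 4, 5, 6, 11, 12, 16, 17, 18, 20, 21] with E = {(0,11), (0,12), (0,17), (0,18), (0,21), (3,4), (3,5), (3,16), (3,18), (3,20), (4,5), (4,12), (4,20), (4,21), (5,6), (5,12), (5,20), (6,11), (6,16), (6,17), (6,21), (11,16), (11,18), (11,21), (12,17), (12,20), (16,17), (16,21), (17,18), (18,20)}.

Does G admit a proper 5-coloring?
Yes, G is 5-colorable

A valid 5-coloring: color 1: [12, 18, 21]; color 2: [0, 5, 16]; color 3: [4, 11, 17]; color 4: [3, 6]; color 5: [20].
(χ(G) = 4 ≤ 5.)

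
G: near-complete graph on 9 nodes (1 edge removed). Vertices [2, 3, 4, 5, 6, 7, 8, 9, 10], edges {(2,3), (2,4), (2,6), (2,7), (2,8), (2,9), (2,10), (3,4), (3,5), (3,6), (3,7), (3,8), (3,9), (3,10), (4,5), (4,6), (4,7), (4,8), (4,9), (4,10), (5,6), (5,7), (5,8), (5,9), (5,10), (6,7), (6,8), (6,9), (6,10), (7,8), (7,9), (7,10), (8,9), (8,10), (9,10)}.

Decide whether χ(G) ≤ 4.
The clique on vertices [2, 3, 4, 6, 7, 8, 9, 10] has size 8 > 4, so it alone needs 8 colors.

No, G is not 4-colorable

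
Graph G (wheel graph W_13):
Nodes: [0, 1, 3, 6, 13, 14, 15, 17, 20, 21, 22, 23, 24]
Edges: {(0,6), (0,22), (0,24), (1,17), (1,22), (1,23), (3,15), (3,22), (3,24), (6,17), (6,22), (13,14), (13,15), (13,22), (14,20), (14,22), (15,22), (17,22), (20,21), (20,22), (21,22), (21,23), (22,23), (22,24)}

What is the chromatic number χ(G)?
Clique number ω(G) = 3 (lower bound: χ ≥ ω).
The clique on [0, 22, 24] has size 3, forcing χ ≥ 3, and the coloring below uses 3 colors, so χ(G) = 3.
A valid 3-coloring: color 1: [22]; color 2: [0, 3, 13, 17, 20, 23]; color 3: [1, 6, 14, 15, 21, 24].

χ(G) = 3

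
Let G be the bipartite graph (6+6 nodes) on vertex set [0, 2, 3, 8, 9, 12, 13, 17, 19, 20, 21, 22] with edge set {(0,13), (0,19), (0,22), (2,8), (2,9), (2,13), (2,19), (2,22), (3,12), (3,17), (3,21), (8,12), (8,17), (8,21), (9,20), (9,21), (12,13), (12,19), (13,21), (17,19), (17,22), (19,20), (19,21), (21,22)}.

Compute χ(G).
χ(G) = 2

Clique number ω(G) = 2 (lower bound: χ ≥ ω).
The graph is bipartite (no odd cycle), so 2 colors suffice: χ(G) = 2.
A valid 2-coloring: color 1: [0, 2, 12, 17, 20, 21]; color 2: [3, 8, 9, 13, 19, 22].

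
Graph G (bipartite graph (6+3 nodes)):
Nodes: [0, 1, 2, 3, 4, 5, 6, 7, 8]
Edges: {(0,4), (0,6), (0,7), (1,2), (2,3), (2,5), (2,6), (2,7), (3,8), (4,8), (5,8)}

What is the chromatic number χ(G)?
χ(G) = 2

Clique number ω(G) = 2 (lower bound: χ ≥ ω).
The graph is bipartite (no odd cycle), so 2 colors suffice: χ(G) = 2.
A valid 2-coloring: color 1: [0, 2, 8]; color 2: [1, 3, 4, 5, 6, 7].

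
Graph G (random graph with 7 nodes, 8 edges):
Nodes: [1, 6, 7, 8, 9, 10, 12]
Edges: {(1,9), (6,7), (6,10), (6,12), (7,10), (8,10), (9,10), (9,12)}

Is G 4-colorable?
A valid 4-coloring: color 1: [1, 10, 12]; color 2: [6, 8, 9]; color 3: [7].
(χ(G) = 3 ≤ 4.)

Yes, G is 4-colorable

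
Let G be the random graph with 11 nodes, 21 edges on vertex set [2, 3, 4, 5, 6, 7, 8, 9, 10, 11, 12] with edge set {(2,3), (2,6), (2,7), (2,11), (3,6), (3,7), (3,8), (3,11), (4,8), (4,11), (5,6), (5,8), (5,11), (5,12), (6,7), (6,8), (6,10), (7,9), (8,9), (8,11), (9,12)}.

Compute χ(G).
Clique number ω(G) = 4 (lower bound: χ ≥ ω).
The clique on [2, 3, 6, 7] has size 4, forcing χ ≥ 4, and the coloring below uses 4 colors, so χ(G) = 4.
A valid 4-coloring: color 1: [6, 11, 12]; color 2: [7, 8, 10]; color 3: [3, 4, 5, 9]; color 4: [2].

χ(G) = 4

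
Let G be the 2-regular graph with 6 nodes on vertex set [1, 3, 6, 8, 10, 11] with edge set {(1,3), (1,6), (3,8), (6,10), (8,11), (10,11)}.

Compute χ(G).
Clique number ω(G) = 2 (lower bound: χ ≥ ω).
The graph is bipartite (no odd cycle), so 2 colors suffice: χ(G) = 2.
A valid 2-coloring: color 1: [3, 6, 11]; color 2: [1, 8, 10].

χ(G) = 2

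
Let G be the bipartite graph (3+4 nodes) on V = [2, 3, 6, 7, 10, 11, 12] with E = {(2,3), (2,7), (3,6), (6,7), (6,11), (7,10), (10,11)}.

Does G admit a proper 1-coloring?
Edge (2,3) forces its endpoints to differ, so 1 color is not enough.

No, G is not 1-colorable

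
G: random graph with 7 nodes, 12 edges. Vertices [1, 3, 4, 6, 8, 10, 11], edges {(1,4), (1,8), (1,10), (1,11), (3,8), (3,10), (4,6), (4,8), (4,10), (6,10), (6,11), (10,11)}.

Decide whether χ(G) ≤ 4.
Yes, G is 4-colorable

A valid 4-coloring: color 1: [8, 10]; color 2: [1, 3, 6]; color 3: [4, 11].
(χ(G) = 3 ≤ 4.)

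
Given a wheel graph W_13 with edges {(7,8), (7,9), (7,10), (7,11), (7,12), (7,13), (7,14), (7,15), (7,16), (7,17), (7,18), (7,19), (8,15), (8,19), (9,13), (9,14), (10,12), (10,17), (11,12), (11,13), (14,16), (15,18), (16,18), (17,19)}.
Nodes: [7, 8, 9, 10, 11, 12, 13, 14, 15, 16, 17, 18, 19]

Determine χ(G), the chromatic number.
Clique number ω(G) = 3 (lower bound: χ ≥ ω).
The clique on [7, 8, 19] has size 3, forcing χ ≥ 3, and the coloring below uses 3 colors, so χ(G) = 3.
A valid 3-coloring: color 1: [7]; color 2: [8, 12, 13, 14, 17, 18]; color 3: [9, 10, 11, 15, 16, 19].

χ(G) = 3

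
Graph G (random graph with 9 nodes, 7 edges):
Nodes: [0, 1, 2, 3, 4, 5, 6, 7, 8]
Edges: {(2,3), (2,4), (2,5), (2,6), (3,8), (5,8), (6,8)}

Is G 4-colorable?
Yes, G is 4-colorable

A valid 4-coloring: color 1: [0, 1, 2, 7, 8]; color 2: [3, 4, 5, 6].
(χ(G) = 2 ≤ 4.)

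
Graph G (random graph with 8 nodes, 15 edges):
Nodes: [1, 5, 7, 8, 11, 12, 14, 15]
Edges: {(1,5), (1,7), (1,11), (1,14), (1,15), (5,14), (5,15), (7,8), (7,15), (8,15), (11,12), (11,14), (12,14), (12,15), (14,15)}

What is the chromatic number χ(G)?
Clique number ω(G) = 4 (lower bound: χ ≥ ω).
The clique on [1, 5, 14, 15] has size 4, forcing χ ≥ 4, and the coloring below uses 4 colors, so χ(G) = 4.
A valid 4-coloring: color 1: [11, 15]; color 2: [7, 14]; color 3: [1, 8, 12]; color 4: [5].

χ(G) = 4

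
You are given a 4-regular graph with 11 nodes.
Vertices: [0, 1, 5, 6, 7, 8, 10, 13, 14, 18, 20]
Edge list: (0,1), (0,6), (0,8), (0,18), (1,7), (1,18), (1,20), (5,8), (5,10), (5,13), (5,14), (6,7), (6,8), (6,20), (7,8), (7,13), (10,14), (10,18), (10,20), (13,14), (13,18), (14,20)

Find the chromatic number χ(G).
χ(G) = 3

Clique number ω(G) = 3 (lower bound: χ ≥ ω).
The clique on [0, 6, 8] has size 3, forcing χ ≥ 3, and the coloring below uses 3 colors, so χ(G) = 3.
A valid 3-coloring: color 1: [6, 14, 18]; color 2: [1, 8, 10, 13]; color 3: [0, 5, 7, 20].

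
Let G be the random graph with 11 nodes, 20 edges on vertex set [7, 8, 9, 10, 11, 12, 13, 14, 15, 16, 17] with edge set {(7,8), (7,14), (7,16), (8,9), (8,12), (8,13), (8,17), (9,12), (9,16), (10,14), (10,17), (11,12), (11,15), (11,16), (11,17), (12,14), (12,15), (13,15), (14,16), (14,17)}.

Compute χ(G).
χ(G) = 3

Clique number ω(G) = 3 (lower bound: χ ≥ ω).
The clique on [8, 9, 12] has size 3, forcing χ ≥ 3, and the coloring below uses 3 colors, so χ(G) = 3.
A valid 3-coloring: color 1: [8, 14, 15]; color 2: [12, 13, 16, 17]; color 3: [7, 9, 10, 11].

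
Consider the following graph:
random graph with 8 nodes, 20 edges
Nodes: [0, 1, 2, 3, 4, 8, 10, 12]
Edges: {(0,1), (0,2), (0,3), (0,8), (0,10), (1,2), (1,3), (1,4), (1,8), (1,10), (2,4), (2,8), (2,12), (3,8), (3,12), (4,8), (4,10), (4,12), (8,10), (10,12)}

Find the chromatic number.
χ(G) = 4

Clique number ω(G) = 4 (lower bound: χ ≥ ω).
The clique on [0, 1, 3, 8] has size 4, forcing χ ≥ 4, and the coloring below uses 4 colors, so χ(G) = 4.
A valid 4-coloring: color 1: [8, 12]; color 2: [1]; color 3: [0, 4]; color 4: [2, 3, 10].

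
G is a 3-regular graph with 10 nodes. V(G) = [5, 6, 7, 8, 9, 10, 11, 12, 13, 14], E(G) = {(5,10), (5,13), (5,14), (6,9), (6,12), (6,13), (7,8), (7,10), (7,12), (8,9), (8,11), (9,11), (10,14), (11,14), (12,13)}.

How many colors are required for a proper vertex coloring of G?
χ(G) = 3

Clique number ω(G) = 3 (lower bound: χ ≥ ω).
The clique on [5, 10, 14] has size 3, forcing χ ≥ 3, and the coloring below uses 3 colors, so χ(G) = 3.
A valid 3-coloring: color 1: [5, 6, 7, 11]; color 2: [9, 10, 12]; color 3: [8, 13, 14].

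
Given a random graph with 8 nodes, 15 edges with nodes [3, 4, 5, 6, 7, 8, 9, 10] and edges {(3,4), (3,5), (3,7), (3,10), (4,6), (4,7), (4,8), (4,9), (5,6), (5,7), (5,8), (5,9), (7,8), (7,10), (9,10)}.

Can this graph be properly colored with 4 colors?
A valid 4-coloring: color 1: [4, 5, 10]; color 2: [6, 7, 9]; color 3: [3, 8].
(χ(G) = 3 ≤ 4.)

Yes, G is 4-colorable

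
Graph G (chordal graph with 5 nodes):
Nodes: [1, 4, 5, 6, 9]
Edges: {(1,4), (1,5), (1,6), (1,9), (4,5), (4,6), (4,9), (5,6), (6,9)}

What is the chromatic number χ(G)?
χ(G) = 4

Clique number ω(G) = 4 (lower bound: χ ≥ ω).
The clique on [1, 4, 6, 9] has size 4, forcing χ ≥ 4, and the coloring below uses 4 colors, so χ(G) = 4.
A valid 4-coloring: color 1: [1]; color 2: [4]; color 3: [6]; color 4: [5, 9].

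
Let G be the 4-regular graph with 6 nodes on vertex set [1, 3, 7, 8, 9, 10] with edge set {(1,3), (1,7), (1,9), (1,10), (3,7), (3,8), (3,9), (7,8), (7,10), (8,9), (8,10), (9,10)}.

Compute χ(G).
Clique number ω(G) = 3 (lower bound: χ ≥ ω).
The clique on [8, 9, 10] has size 3, forcing χ ≥ 3, and the coloring below uses 3 colors, so χ(G) = 3.
A valid 3-coloring: color 1: [7, 9]; color 2: [1, 8]; color 3: [3, 10].

χ(G) = 3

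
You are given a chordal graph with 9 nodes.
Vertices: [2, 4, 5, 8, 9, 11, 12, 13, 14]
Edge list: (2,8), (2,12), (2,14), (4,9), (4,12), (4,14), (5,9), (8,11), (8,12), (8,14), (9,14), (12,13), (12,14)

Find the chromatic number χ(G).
χ(G) = 4

Clique number ω(G) = 4 (lower bound: χ ≥ ω).
The clique on [2, 8, 12, 14] has size 4, forcing χ ≥ 4, and the coloring below uses 4 colors, so χ(G) = 4.
A valid 4-coloring: color 1: [9, 11, 12]; color 2: [5, 13, 14]; color 3: [4, 8]; color 4: [2].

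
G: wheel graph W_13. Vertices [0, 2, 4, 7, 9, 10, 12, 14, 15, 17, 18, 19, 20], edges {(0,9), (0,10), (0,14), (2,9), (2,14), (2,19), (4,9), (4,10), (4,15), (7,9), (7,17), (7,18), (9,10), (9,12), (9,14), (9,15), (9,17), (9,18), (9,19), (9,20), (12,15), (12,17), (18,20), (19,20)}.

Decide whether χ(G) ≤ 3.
Yes, G is 3-colorable

A valid 3-coloring: color 1: [9]; color 2: [10, 14, 15, 17, 18, 19]; color 3: [0, 2, 4, 7, 12, 20].
(χ(G) = 3 ≤ 3.)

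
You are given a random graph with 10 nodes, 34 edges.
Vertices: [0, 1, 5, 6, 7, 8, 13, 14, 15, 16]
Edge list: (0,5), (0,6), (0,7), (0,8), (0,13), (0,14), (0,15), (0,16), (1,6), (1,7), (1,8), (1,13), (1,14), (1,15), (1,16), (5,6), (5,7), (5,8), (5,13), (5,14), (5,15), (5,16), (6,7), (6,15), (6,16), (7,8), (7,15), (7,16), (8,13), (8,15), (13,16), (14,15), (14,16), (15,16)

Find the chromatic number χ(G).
Clique number ω(G) = 6 (lower bound: χ ≥ ω).
The clique on [0, 5, 6, 7, 15, 16] has size 6, forcing χ ≥ 6, and the coloring below uses 6 colors, so χ(G) = 6.
A valid 6-coloring: color 1: [0, 1]; color 2: [13, 15]; color 3: [5]; color 4: [8, 16]; color 5: [7, 14]; color 6: [6].

χ(G) = 6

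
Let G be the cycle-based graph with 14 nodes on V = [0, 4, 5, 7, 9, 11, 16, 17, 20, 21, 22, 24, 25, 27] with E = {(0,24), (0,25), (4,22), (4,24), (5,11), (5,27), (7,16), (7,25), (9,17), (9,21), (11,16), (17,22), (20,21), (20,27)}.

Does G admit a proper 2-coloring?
Yes, G is 2-colorable

A valid 2-coloring: color 1: [5, 9, 16, 20, 22, 24, 25]; color 2: [0, 4, 7, 11, 17, 21, 27].
(χ(G) = 2 ≤ 2.)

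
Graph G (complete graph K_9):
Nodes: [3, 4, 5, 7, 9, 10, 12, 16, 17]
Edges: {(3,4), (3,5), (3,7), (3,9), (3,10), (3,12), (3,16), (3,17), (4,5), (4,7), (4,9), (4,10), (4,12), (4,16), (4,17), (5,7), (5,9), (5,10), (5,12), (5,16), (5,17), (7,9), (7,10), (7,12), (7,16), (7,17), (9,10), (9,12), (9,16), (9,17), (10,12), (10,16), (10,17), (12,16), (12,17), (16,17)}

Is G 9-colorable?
A valid 9-coloring: color 1: [9]; color 2: [7]; color 3: [3]; color 4: [12]; color 5: [4]; color 6: [5]; color 7: [10]; color 8: [17]; color 9: [16].
(χ(G) = 9 ≤ 9.)

Yes, G is 9-colorable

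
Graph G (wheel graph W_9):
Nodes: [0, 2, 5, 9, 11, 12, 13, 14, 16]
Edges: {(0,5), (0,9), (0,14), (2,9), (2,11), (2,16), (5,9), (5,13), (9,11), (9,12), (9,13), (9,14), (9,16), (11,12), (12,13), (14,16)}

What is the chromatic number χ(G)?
χ(G) = 3

Clique number ω(G) = 3 (lower bound: χ ≥ ω).
The clique on [0, 5, 9] has size 3, forcing χ ≥ 3, and the coloring below uses 3 colors, so χ(G) = 3.
A valid 3-coloring: color 1: [9]; color 2: [2, 5, 12, 14]; color 3: [0, 11, 13, 16].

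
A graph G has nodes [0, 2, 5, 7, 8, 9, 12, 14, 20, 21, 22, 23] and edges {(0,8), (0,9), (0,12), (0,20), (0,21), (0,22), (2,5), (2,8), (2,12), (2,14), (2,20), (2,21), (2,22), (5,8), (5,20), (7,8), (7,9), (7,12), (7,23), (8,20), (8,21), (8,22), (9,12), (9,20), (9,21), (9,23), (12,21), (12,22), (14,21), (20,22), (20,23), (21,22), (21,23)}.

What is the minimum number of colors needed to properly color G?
χ(G) = 4

Clique number ω(G) = 4 (lower bound: χ ≥ ω).
The clique on [0, 8, 21, 22] has size 4, forcing χ ≥ 4, and the coloring below uses 4 colors, so χ(G) = 4.
A valid 4-coloring: color 1: [7, 20, 21]; color 2: [8, 12, 14, 23]; color 3: [0, 2]; color 4: [5, 9, 22].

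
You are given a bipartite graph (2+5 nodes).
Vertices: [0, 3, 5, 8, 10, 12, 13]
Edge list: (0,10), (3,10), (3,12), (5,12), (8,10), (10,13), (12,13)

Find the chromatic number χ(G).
Clique number ω(G) = 2 (lower bound: χ ≥ ω).
The graph is bipartite (no odd cycle), so 2 colors suffice: χ(G) = 2.
A valid 2-coloring: color 1: [10, 12]; color 2: [0, 3, 5, 8, 13].

χ(G) = 2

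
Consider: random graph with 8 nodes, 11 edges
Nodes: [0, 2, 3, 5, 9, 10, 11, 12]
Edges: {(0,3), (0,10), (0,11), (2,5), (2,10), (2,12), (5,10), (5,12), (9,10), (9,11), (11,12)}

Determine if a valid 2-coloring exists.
The clique on vertices [2, 5, 10] has size 3 > 2, so it alone needs 3 colors.

No, G is not 2-colorable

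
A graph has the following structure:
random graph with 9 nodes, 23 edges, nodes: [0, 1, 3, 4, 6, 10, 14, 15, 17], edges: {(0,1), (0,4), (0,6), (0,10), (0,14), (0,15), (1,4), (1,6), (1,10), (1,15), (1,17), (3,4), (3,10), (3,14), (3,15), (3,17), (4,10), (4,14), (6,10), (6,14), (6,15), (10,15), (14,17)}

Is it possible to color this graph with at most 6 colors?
A valid 6-coloring: color 1: [1, 14]; color 2: [10, 17]; color 3: [0, 3]; color 4: [4, 15]; color 5: [6].
(χ(G) = 5 ≤ 6.)

Yes, G is 6-colorable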